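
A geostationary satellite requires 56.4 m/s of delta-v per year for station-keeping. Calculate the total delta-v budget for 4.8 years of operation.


dV = rate * years = 56.4 * 4.8
dV = 270.7200 m/s

270.7200 m/s


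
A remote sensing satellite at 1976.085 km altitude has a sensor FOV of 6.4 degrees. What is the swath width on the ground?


FOV = 6.4 deg = 0.1117011 rad
swath = 2 * alt * tan(FOV/2) = 2 * 1976.085 * tan(0.05585054)
swath = 2 * 1976.085 * 0.05590868
swath = 220.9606 km

220.9606 km


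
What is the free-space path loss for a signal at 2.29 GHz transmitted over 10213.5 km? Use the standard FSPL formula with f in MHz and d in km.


f = 2.29 GHz = 2290.0000 MHz
d = 10213.5 km
FSPL = 32.44 + 20*log10(2290.0000) + 20*log10(10213.5)
FSPL = 32.44 + 67.1967 + 80.1835
FSPL = 179.8202 dB

179.8202 dB


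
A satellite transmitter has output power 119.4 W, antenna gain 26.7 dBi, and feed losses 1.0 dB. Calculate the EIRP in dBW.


Pt = 119.4 W = 20.7700 dBW
EIRP = Pt_dBW + Gt - losses = 20.7700 + 26.7 - 1.0 = 46.4700 dBW

46.4700 dBW


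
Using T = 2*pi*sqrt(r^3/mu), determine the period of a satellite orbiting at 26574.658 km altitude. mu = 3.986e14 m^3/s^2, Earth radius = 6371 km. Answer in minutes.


r = 32945.6580 km = 3.2945658e+07 m
T = 2*pi*sqrt(r^3/mu) = 2*pi*sqrt(3.5759757e+22 / 3.986e14)
T = 59512.5419 s = 991.8757 min

991.8757 minutes


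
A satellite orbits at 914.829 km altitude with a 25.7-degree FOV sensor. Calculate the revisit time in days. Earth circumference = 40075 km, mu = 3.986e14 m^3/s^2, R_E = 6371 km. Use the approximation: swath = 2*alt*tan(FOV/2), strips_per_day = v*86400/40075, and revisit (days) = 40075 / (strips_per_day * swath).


swath = 2*914.829*tan(0.2242748) = 417.3675 km
v = sqrt(mu/r) = 7396.5494 m/s = 7.3965 km/s
strips/day = v*86400/40075 = 7.3965*86400/40075 = 15.9466
coverage/day = strips * swath = 15.9466 * 417.3675 = 6655.6125 km
revisit = 40075 / 6655.6125 = 6.0212 days

6.0212 days


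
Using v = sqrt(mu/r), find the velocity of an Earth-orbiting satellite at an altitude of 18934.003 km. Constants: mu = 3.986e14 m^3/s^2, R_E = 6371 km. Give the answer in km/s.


r = R_E + alt = 6371.0 + 18934.003 = 25305.0030 km = 2.5305003e+07 m
v = sqrt(mu/r) = sqrt(3.986e14 / 2.5305003e+07) = 3968.8570 m/s = 3.9689 km/s

3.9689 km/s


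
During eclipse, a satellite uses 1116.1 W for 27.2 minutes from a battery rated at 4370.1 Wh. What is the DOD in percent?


E_used = P * t / 60 = 1116.1 * 27.2 / 60 = 505.9653 Wh
DOD = E_used / E_total * 100 = 505.9653 / 4370.1 * 100
DOD = 11.5779 %

11.5779 %


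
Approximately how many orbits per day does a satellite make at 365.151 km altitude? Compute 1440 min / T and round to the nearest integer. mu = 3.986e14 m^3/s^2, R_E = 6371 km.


r = 6.736151e+06 m
T = 2*pi*sqrt(r^3/mu) = 5502.1059 s = 91.7018 min
revs/day = 1440 / 91.7018 = 15.7031
Rounded: 16 revolutions per day

16 revolutions per day


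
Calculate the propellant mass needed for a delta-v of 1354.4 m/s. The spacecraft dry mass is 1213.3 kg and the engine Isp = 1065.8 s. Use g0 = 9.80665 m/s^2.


ve = Isp * g0 = 1065.8 * 9.80665 = 10451.927570 m/s
mass ratio = exp(dv/ve) = exp(1354.4/10451.927570) = 1.13835445
m_prop = m_dry * (mr - 1) = 1213.3 * (1.13835445 - 1)
m_prop = 167.8655 kg

167.8655 kg


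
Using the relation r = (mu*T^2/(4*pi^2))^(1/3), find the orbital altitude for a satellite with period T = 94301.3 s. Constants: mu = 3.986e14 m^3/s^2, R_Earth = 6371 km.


T = 94301.3 s
r = (mu*T^2/(4*pi^2))^(1/3) = (3.986e14 * 94301.3^2 / (4*pi^2))^(1/3)
r = 4.4778648e+07 m = 44778.6475 km
alt = r - R_E = 44778.6475 - 6371 = 38407.6475 km

38407.6475 km


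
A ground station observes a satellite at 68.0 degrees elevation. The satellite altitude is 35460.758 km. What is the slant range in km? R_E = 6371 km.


h = 35460.758 km, el = 68.0 deg
d = -R_E*sin(el) + sqrt((R_E*sin(el))^2 + 2*R_E*h + h^2)
d = -6371.0000*sin(1.1868) + sqrt((6371.0000*0.9271839)^2 + 2*6371.0000*35460.758 + 35460.758^2)
d = 35856.5325 km

35856.5325 km


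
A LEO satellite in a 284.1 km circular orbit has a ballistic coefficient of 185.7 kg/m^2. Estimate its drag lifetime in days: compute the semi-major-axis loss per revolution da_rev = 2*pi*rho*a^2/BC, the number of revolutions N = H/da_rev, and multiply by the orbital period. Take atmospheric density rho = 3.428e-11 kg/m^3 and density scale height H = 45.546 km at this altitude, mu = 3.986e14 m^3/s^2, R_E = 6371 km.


a = R_E + alt = 6655.1000 km = 6.6551e+06 m
da_rev = 2*pi*rho*a^2/BC = 2*pi*3.428e-11*(6.6551e+06)^2/185.7 = 51.370992 m per revolution
N = H/da_rev = 45546.0000 m / 51.370992 m = 886.6093 revolutions
P = 2*pi*sqrt(a^3/mu) = 5403.1012 s
lifetime = N*P = 886.6093 * 5403.1012 = 4.7904399e+06 s = 55.4449 days

55.4449 days


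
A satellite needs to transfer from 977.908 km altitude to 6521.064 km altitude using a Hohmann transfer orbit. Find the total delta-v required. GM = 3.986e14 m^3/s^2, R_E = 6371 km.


r1 = 7348.9080 km = 7.348908e+06 m
r2 = 12892.0640 km = 1.2892064e+07 m
dv1 = sqrt(mu/r1)*(sqrt(2*r2/(r1+r2)) - 1) = 947.4975 m/s
dv2 = sqrt(mu/r2)*(1 - sqrt(2*r1/(r1+r2))) = 822.1659 m/s
total dv = |dv1| + |dv2| = 947.4975 + 822.1659 = 1769.6633 m/s = 1.7697 km/s

1.7697 km/s


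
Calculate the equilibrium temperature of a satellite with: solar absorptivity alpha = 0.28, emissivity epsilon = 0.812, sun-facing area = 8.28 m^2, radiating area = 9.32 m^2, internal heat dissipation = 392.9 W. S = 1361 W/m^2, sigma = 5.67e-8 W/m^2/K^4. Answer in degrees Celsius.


Numerator = alpha*S*A_sun + Q_int = 0.28*1361*8.28 + 392.9 = 3548.2424 W
Denominator = eps*sigma*A_rad = 0.812*5.67e-8*9.32 = 4.2909653e-07 W/K^4
T^4 = 8.2691007e+09 K^4
T = 301.5536 K = 28.4036 C

28.4036 degrees Celsius


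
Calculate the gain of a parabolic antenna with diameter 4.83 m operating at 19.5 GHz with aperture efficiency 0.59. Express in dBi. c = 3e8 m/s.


lambda = c/f = 3e8 / 1.95e+10 = 0.01538462 m
G = eta*(pi*D/lambda)^2 = 0.59*(pi*4.83/0.01538462)^2
G = 573948.2444 (linear)
G = 10*log10(573948.2444) = 57.5887 dBi

57.5887 dBi


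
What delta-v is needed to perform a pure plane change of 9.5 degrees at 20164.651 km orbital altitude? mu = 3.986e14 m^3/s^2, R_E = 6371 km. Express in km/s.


r = 26535.6510 km = 2.6535651e+07 m
V = sqrt(mu/r) = 3875.7323 m/s
di = 9.5 deg = 0.1658063 rad
dV = 2*V*sin(di/2) = 2*3875.7323*sin(0.08290314)
dV = 641.8849 m/s = 0.6418849 km/s

0.6419 km/s


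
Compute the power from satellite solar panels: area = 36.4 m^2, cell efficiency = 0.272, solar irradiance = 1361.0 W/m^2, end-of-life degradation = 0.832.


P = area * eta * S * degradation
P = 36.4 * 0.272 * 1361.0 * 0.832
P = 11211.1907 W

11211.1907 W


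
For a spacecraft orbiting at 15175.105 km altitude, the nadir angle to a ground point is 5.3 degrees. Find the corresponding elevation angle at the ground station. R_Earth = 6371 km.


r = R_E + alt = 21546.1050 km
Law of sines in the satellite / Earth-center / ground-point triangle:
  sin(nadir)/R_E = sin(90 + el)/r  =>  cos(el) = (r/R_E)*sin(nadir)
cos(el) = (21546.1050 / 6371.0000) * sin(5.3 deg) = 0.3123884
el = arccos(0.3123884) = 71.7968 deg
(Earth-central angle = 90 - nadir - el = 12.9032 deg)

71.7968 degrees


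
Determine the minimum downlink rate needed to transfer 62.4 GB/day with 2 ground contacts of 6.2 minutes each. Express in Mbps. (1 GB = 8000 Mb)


total contact time = 2 * 6.2 * 60 = 744.0000 s
data = 62.4 GB = 499200.0000 Mb
rate = 499200.0000 / 744.0000 = 670.9677 Mbps

670.9677 Mbps


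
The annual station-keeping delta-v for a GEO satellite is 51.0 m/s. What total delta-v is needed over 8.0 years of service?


dV = rate * years = 51.0 * 8.0
dV = 408.0000 m/s

408.0000 m/s


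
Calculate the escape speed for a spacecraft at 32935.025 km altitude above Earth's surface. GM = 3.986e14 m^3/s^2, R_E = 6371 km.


r = 6371.0 + 32935.025 = 39306.0250 km = 3.9306025e+07 m
v_esc = sqrt(2*mu/r) = sqrt(2*3.986e14 / 3.9306025e+07)
v_esc = 4503.5406 m/s = 4.5035 km/s

4.5035 km/s


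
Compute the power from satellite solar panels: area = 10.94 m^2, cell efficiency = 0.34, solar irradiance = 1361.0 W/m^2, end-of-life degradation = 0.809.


P = area * eta * S * degradation
P = 10.94 * 0.34 * 1361.0 * 0.809
P = 4095.4619 W

4095.4619 W


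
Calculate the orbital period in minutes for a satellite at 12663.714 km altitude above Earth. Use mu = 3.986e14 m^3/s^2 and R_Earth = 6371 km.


r = 19034.7140 km = 1.9034714e+07 m
T = 2*pi*sqrt(r^3/mu) = 2*pi*sqrt(6.896664e+21 / 3.986e14)
T = 26135.4965 s = 435.5916 min

435.5916 minutes


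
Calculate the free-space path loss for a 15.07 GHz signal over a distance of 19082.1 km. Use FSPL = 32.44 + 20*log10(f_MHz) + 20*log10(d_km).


f = 15.07 GHz = 15070.0000 MHz
d = 19082.1 km
FSPL = 32.44 + 20*log10(15070.0000) + 20*log10(19082.1)
FSPL = 32.44 + 83.5623 + 85.6125
FSPL = 201.6148 dB

201.6148 dB


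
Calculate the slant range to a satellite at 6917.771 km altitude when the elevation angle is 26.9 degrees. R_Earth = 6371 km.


h = 6917.771 km, el = 26.9 deg
d = -R_E*sin(el) + sqrt((R_E*sin(el))^2 + 2*R_E*h + h^2)
d = -6371.0000*sin(0.4694936) + sqrt((6371.0000*0.4524347)^2 + 2*6371.0000*6917.771 + 6917.771^2)
d = 9130.4639 km

9130.4639 km


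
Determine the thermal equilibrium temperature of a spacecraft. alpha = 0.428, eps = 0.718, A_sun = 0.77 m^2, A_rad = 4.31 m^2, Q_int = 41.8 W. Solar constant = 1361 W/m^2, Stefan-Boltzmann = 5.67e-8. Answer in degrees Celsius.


Numerator = alpha*S*A_sun + Q_int = 0.428*1361*0.77 + 41.8 = 490.3312 W
Denominator = eps*sigma*A_rad = 0.718*5.67e-8*4.31 = 1.7546269e-07 W/K^4
T^4 = 2.7945039e+09 K^4
T = 229.9197 K = -43.2303 C

-43.2303 degrees Celsius


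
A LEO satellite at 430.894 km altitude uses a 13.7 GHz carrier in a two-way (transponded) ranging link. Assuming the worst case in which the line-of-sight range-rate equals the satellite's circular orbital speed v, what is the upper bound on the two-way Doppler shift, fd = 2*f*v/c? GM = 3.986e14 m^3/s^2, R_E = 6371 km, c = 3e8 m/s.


r = 6.801894e+06 m
v = sqrt(mu/r) = 7655.1502 m/s (worst-case radial velocity)
f = 13.7 GHz = 1.37e+10 Hz
fd = 2*f*v/c = 2*1.37e+10*7655.1502/3.0e+08
fd = 699170.3866 Hz

699170.3866 Hz


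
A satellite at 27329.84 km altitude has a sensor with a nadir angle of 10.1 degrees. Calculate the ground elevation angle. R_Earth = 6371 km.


r = R_E + alt = 33700.8400 km
Law of sines in the satellite / Earth-center / ground-point triangle:
  sin(nadir)/R_E = sin(90 + el)/r  =>  cos(el) = (r/R_E)*sin(nadir)
cos(el) = (33700.8400 / 6371.0000) * sin(10.1 deg) = 0.9276418
el = arccos(0.9276418) = 21.9298 deg
(Earth-central angle = 90 - nadir - el = 57.9702 deg)

21.9298 degrees


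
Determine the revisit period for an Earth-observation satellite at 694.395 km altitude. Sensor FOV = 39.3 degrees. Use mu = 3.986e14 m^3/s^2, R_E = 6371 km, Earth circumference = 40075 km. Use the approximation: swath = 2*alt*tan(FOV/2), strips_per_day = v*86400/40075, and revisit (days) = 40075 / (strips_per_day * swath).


swath = 2*694.395*tan(0.3429572) = 495.8919 km
v = sqrt(mu/r) = 7511.0460 m/s = 7.5110 km/s
strips/day = v*86400/40075 = 7.5110*86400/40075 = 16.1935
coverage/day = strips * swath = 16.1935 * 495.8919 = 8030.2241 km
revisit = 40075 / 8030.2241 = 4.9905 days

4.9905 days


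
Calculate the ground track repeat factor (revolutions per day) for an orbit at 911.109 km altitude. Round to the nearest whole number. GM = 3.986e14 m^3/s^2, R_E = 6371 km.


r = 7.282109e+06 m
T = 2*pi*sqrt(r^3/mu) = 6184.3916 s = 103.0732 min
revs/day = 1440 / 103.0732 = 13.9707
Rounded: 14 revolutions per day

14 revolutions per day


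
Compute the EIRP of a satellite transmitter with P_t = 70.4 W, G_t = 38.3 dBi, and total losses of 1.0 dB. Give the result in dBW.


Pt = 70.4 W = 18.4757 dBW
EIRP = Pt_dBW + Gt - losses = 18.4757 + 38.3 - 1.0 = 55.7757 dBW

55.7757 dBW


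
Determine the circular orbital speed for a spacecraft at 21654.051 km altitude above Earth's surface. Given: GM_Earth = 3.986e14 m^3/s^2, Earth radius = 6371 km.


r = R_E + alt = 6371.0 + 21654.051 = 28025.0510 km = 2.8025051e+07 m
v = sqrt(mu/r) = sqrt(3.986e14 / 2.8025051e+07) = 3771.3379 m/s = 3.7713 km/s

3.7713 km/s


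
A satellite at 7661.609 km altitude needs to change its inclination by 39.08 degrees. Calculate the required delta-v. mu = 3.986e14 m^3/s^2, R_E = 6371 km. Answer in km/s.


r = 14032.6090 km = 1.4032609e+07 m
V = sqrt(mu/r) = 5329.6591 m/s
di = 39.08 deg = 0.6820747 rad
dV = 2*V*sin(di/2) = 2*5329.6591*sin(0.3410373)
dV = 3565.1675 m/s = 3.5652 km/s

3.5652 km/s


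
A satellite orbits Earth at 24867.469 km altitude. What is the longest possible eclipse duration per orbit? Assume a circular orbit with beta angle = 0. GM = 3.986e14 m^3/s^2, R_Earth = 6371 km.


r = 31238.4690 km
T = 915.7872 min
Eclipse fraction = arcsin(R_E/r)/pi = arcsin(6371.0000/31238.4690)/pi
= arcsin(0.2039473)/pi = 0.06537711
Eclipse duration = 0.06537711 * 915.7872 = 59.8715 min

59.8715 minutes


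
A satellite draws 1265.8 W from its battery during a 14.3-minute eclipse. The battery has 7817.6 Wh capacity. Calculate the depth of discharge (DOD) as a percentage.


E_used = P * t / 60 = 1265.8 * 14.3 / 60 = 301.6823 Wh
DOD = E_used / E_total * 100 = 301.6823 / 7817.6 * 100
DOD = 3.8590 %

3.8590 %


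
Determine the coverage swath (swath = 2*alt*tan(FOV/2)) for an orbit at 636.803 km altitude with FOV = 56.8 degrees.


FOV = 56.8 deg = 0.991347 rad
swath = 2 * alt * tan(FOV/2) = 2 * 636.803 * tan(0.4956735)
swath = 2 * 636.803 * 0.540698
swath = 688.6362 km

688.6362 km


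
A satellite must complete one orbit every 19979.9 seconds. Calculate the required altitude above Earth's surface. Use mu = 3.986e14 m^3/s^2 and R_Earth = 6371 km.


T = 19979.9 s
r = (mu*T^2/(4*pi^2))^(1/3) = (3.986e14 * 19979.9^2 / (4*pi^2))^(1/3)
r = 1.5914319e+07 m = 15914.3190 km
alt = r - R_E = 15914.3190 - 6371 = 9543.3190 km

9543.3190 km


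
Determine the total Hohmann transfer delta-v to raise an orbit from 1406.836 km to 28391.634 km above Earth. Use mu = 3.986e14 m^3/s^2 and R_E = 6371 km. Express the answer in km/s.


r1 = 7777.8360 km = 7.777836e+06 m
r2 = 34762.6340 km = 3.4762634e+07 m
dv1 = sqrt(mu/r1)*(sqrt(2*r2/(r1+r2)) - 1) = 1993.0778 m/s
dv2 = sqrt(mu/r2)*(1 - sqrt(2*r1/(r1+r2))) = 1338.5485 m/s
total dv = |dv1| + |dv2| = 1993.0778 + 1338.5485 = 3331.6263 m/s = 3.3316 km/s

3.3316 km/s


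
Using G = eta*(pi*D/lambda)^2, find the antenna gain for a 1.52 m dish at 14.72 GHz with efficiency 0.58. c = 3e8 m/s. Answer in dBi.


lambda = c/f = 3e8 / 1.472e+10 = 0.02038043 m
G = eta*(pi*D/lambda)^2 = 0.58*(pi*1.52/0.02038043)^2
G = 31841.0973 (linear)
G = 10*log10(31841.0973) = 45.0299 dBi

45.0299 dBi


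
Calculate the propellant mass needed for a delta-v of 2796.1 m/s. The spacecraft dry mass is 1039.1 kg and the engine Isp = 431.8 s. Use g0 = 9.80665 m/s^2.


ve = Isp * g0 = 431.8 * 9.80665 = 4234.511470 m/s
mass ratio = exp(dv/ve) = exp(2796.1/4234.511470) = 1.93539666
m_prop = m_dry * (mr - 1) = 1039.1 * (1.93539666 - 1)
m_prop = 971.9707 kg

971.9707 kg


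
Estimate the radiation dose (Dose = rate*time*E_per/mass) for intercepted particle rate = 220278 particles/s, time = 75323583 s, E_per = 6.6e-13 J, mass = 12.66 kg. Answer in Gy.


Total energy deposited = rate * time * E_per
  = 220278 * 75323583 * 6.6e-13 = 10.9508 J
Dose = E_total / mass = 10.9508 / 12.66
Dose = 0.8649925 Gy

0.8650 Gy


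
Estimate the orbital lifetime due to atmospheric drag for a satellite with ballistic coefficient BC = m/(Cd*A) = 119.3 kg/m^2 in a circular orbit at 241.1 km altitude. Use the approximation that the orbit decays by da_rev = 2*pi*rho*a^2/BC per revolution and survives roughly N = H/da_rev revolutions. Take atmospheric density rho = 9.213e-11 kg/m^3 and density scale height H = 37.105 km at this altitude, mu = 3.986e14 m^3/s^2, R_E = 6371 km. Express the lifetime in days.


a = R_E + alt = 6612.1000 km = 6.6121e+06 m
da_rev = 2*pi*rho*a^2/BC = 2*pi*9.213e-11*(6.6121e+06)^2/119.3 = 212.138416 m per revolution
N = H/da_rev = 37105.0000 m / 212.138416 m = 174.9094 revolutions
P = 2*pi*sqrt(a^3/mu) = 5350.8200 s
lifetime = N*P = 174.9094 * 5350.8200 = 935908.6360 s = 10.8323 days

10.8323 days


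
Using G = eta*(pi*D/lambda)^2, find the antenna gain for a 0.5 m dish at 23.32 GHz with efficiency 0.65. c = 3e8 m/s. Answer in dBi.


lambda = c/f = 3e8 / 2.332e+10 = 0.01286449 m
G = eta*(pi*D/lambda)^2 = 0.65*(pi*0.5/0.01286449)^2
G = 9690.9799 (linear)
G = 10*log10(9690.9799) = 39.8637 dBi

39.8637 dBi


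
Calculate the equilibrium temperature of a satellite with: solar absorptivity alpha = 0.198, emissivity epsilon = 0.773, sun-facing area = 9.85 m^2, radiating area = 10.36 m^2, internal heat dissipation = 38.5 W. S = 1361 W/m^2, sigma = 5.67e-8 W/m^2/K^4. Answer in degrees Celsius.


Numerator = alpha*S*A_sun + Q_int = 0.198*1361*9.85 + 38.5 = 2692.8583 W
Denominator = eps*sigma*A_rad = 0.773*5.67e-8*10.36 = 4.5406948e-07 W/K^4
T^4 = 5.9304984e+09 K^4
T = 277.5063 K = 4.3563 C

4.3563 degrees Celsius


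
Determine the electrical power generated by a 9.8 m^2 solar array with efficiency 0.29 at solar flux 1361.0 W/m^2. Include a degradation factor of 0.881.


P = area * eta * S * degradation
P = 9.8 * 0.29 * 1361.0 * 0.881
P = 3407.6745 W

3407.6745 W


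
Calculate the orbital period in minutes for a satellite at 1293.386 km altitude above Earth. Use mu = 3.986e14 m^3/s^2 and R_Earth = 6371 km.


r = 7664.3860 km = 7.664386e+06 m
T = 2*pi*sqrt(r^3/mu) = 2*pi*sqrt(4.5022759e+20 / 3.986e14)
T = 6677.7057 s = 111.2951 min

111.2951 minutes


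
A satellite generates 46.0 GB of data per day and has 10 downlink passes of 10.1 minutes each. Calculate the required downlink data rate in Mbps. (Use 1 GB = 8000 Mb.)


total contact time = 10 * 10.1 * 60 = 6060.0000 s
data = 46.0 GB = 368000.0000 Mb
rate = 368000.0000 / 6060.0000 = 60.7261 Mbps

60.7261 Mbps


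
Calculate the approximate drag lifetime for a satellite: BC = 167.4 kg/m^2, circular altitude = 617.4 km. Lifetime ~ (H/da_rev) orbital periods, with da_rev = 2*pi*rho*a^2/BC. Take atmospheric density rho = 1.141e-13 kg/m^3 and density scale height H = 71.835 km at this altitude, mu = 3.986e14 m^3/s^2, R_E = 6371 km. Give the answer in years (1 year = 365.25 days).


a = R_E + alt = 6988.4000 km = 6.9884e+06 m
da_rev = 2*pi*rho*a^2/BC = 2*pi*1.141e-13*(6.9884e+06)^2/167.4 = 0.209153708 m per revolution
N = H/da_rev = 71835.0000 m / 0.209153708 m = 343455.5407 revolutions
P = 2*pi*sqrt(a^3/mu) = 5814.0378 s
lifetime = N*P = 343455.5407 * 5814.0378 = 1.9968635e+09 s = 23111.8462 days
years = 23111.8462 / 365.25 = 63.2768 years

63.2768 years


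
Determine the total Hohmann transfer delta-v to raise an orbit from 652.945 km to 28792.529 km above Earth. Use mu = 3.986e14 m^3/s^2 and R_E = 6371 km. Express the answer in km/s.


r1 = 7023.9450 km = 7.023945e+06 m
r2 = 35163.5290 km = 3.5163529e+07 m
dv1 = sqrt(mu/r1)*(sqrt(2*r2/(r1+r2)) - 1) = 2193.1220 m/s
dv2 = sqrt(mu/r2)*(1 - sqrt(2*r1/(r1+r2))) = 1424.0033 m/s
total dv = |dv1| + |dv2| = 2193.1220 + 1424.0033 = 3617.1253 m/s = 3.6171 km/s

3.6171 km/s


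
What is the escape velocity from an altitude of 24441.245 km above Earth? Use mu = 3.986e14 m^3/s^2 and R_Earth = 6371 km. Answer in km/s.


r = 6371.0 + 24441.245 = 30812.2450 km = 3.0812245e+07 m
v_esc = sqrt(2*mu/r) = sqrt(2*3.986e14 / 3.0812245e+07)
v_esc = 5086.5343 m/s = 5.0865 km/s

5.0865 km/s


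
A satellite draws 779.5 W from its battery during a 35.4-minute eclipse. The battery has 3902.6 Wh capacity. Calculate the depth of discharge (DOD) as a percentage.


E_used = P * t / 60 = 779.5 * 35.4 / 60 = 459.9050 Wh
DOD = E_used / E_total * 100 = 459.9050 / 3902.6 * 100
DOD = 11.7846 %

11.7846 %


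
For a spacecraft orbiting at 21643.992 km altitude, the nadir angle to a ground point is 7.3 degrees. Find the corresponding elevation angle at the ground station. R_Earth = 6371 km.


r = R_E + alt = 28014.9920 km
Law of sines in the satellite / Earth-center / ground-point triangle:
  sin(nadir)/R_E = sin(90 + el)/r  =>  cos(el) = (r/R_E)*sin(nadir)
cos(el) = (28014.9920 / 6371.0000) * sin(7.3 deg) = 0.5587371
el = arccos(0.5587371) = 56.0315 deg
(Earth-central angle = 90 - nadir - el = 26.6685 deg)

56.0315 degrees


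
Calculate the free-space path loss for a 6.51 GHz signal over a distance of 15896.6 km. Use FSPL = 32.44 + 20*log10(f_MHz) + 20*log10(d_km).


f = 6.51 GHz = 6510.0000 MHz
d = 15896.6 km
FSPL = 32.44 + 20*log10(6510.0000) + 20*log10(15896.6)
FSPL = 32.44 + 76.2716 + 84.0261
FSPL = 192.7377 dB

192.7377 dB


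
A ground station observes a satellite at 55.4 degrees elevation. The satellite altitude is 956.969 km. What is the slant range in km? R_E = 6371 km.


h = 956.969 km, el = 55.4 deg
d = -R_E*sin(el) + sqrt((R_E*sin(el))^2 + 2*R_E*h + h^2)
d = -6371.0000*sin(0.9669124) + sqrt((6371.0000*0.8231364)^2 + 2*6371.0000*956.969 + 956.969^2)
d = 1128.4853 km

1128.4853 km


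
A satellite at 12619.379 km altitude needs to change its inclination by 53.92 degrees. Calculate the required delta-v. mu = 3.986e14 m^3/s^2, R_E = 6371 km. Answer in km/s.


r = 18990.3790 km = 1.8990379e+07 m
V = sqrt(mu/r) = 4581.4382 m/s
di = 53.92 deg = 0.9410815 rad
dV = 2*V*sin(di/2) = 2*4581.4382*sin(0.4705408)
dV = 4154.1581 m/s = 4.1542 km/s

4.1542 km/s


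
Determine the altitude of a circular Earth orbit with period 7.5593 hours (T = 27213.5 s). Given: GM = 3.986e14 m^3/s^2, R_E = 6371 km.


T = 27213.5 s
r = (mu*T^2/(4*pi^2))^(1/3) = (3.986e14 * 27213.5^2 / (4*pi^2))^(1/3)
r = 1.9554593e+07 m = 19554.5932 km
alt = r - R_E = 19554.5932 - 6371 = 13183.5932 km

13183.5932 km


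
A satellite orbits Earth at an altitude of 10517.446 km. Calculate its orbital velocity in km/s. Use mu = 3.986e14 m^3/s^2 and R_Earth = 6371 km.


r = R_E + alt = 6371.0 + 10517.446 = 16888.4460 km = 1.6888446e+07 m
v = sqrt(mu/r) = sqrt(3.986e14 / 1.6888446e+07) = 4858.1822 m/s = 4.8582 km/s

4.8582 km/s


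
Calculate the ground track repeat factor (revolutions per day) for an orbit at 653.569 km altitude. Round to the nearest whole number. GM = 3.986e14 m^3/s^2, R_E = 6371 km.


r = 7.024569e+06 m
T = 2*pi*sqrt(r^3/mu) = 5859.2327 s = 97.6539 min
revs/day = 1440 / 97.6539 = 14.7460
Rounded: 15 revolutions per day

15 revolutions per day


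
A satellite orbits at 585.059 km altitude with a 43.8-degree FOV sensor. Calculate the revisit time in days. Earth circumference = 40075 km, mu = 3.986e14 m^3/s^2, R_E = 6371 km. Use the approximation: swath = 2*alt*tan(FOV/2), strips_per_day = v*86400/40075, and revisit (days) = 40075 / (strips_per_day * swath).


swath = 2*585.059*tan(0.3822271) = 470.3844 km
v = sqrt(mu/r) = 7569.8456 m/s = 7.5698 km/s
strips/day = v*86400/40075 = 7.5698*86400/40075 = 16.3203
coverage/day = strips * swath = 16.3203 * 470.3844 = 7676.7988 km
revisit = 40075 / 7676.7988 = 5.2203 days

5.2203 days


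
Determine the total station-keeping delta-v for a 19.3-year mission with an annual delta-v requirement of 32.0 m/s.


dV = rate * years = 32.0 * 19.3
dV = 617.6000 m/s

617.6000 m/s


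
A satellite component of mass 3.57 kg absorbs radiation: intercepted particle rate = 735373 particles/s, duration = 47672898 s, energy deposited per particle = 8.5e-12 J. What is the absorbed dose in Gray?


Total energy deposited = rate * time * E_per
  = 735373 * 47672898 * 8.5e-12 = 297.9876 J
Dose = E_total / mass = 297.9876 / 3.57
Dose = 83.4699 Gy

83.4699 Gy


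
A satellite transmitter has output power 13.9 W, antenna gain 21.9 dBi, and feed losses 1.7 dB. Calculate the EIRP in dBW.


Pt = 13.9 W = 11.4301 dBW
EIRP = Pt_dBW + Gt - losses = 11.4301 + 21.9 - 1.7 = 31.6301 dBW

31.6301 dBW


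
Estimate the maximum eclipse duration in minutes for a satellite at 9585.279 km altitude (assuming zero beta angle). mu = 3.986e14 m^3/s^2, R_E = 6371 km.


r = 15956.2790 km
T = 334.3162 min
Eclipse fraction = arcsin(R_E/r)/pi = arcsin(6371.0000/15956.2790)/pi
= arcsin(0.3992786)/pi = 0.1307394
Eclipse duration = 0.1307394 * 334.3162 = 43.7083 min

43.7083 minutes


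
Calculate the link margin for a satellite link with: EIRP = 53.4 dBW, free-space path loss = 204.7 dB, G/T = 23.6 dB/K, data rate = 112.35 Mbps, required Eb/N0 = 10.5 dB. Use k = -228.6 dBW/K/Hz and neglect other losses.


C/N0 = EIRP - FSPL + G/T - k = 53.4 - 204.7 + 23.6 - (-228.6)
C/N0 = 100.9000 dB-Hz
R_b = 112.35 Mbps = 1.1235e+08 bps -> 10*log10(R_b) = 80.5057 dB-Hz
Eb/N0 = C/N0 - 10*log10(R_b) = 100.9000 - 80.5057 = 20.3943 dB
Margin = Eb/N0 - Eb/N0_req = 20.3943 - 10.5 = 9.8943 dB (link closes)

9.8943 dB


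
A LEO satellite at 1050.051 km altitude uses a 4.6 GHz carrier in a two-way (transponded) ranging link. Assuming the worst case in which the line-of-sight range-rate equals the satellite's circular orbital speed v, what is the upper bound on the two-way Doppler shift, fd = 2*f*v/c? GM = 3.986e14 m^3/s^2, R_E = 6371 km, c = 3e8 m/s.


r = 7.421051e+06 m
v = sqrt(mu/r) = 7328.8518 m/s (worst-case radial velocity)
f = 4.6 GHz = 4.6e+09 Hz
fd = 2*f*v/c = 2*4.6e+09*7328.8518/3.0e+08
fd = 224751.4549 Hz

224751.4549 Hz


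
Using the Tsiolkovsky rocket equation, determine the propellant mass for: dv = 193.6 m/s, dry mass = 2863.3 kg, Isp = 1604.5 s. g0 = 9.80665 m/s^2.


ve = Isp * g0 = 1604.5 * 9.80665 = 15734.769925 m/s
mass ratio = exp(dv/ve) = exp(193.6/15734.769925) = 1.01237997
m_prop = m_dry * (mr - 1) = 2863.3 * (1.01237997 - 1)
m_prop = 35.4476 kg

35.4476 kg


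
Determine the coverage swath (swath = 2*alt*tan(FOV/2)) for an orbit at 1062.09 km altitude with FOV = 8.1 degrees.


FOV = 8.1 deg = 0.1413717 rad
swath = 2 * alt * tan(FOV/2) = 2 * 1062.09 * tan(0.07068583)
swath = 2 * 1062.09 * 0.0708038
swath = 150.4000 km

150.4000 km


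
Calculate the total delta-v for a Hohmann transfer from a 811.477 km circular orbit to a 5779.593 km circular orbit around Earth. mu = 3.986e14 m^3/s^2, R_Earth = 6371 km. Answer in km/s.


r1 = 7182.4770 km = 7.182477e+06 m
r2 = 12150.5930 km = 1.2150593e+07 m
dv1 = sqrt(mu/r1)*(sqrt(2*r2/(r1+r2)) - 1) = 902.5084 m/s
dv2 = sqrt(mu/r2)*(1 - sqrt(2*r1/(r1+r2))) = 790.4669 m/s
total dv = |dv1| + |dv2| = 902.5084 + 790.4669 = 1692.9754 m/s = 1.6930 km/s

1.6930 km/s


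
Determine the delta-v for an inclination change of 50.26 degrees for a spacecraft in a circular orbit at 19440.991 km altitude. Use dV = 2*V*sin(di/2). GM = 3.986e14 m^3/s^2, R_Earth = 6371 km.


r = 25811.9910 km = 2.5811991e+07 m
V = sqrt(mu/r) = 3929.6864 m/s
di = 50.26 deg = 0.8772025 rad
dV = 2*V*sin(di/2) = 2*3929.6864*sin(0.4386012)
dV = 3337.6675 m/s = 3.3377 km/s

3.3377 km/s


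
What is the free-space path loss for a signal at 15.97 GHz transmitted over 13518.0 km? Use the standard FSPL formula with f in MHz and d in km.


f = 15.97 GHz = 15970.0000 MHz
d = 13518.0 km
FSPL = 32.44 + 20*log10(15970.0000) + 20*log10(13518.0)
FSPL = 32.44 + 84.0661 + 82.6182
FSPL = 199.1243 dB

199.1243 dB


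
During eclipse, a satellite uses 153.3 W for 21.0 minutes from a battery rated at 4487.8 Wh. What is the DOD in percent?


E_used = P * t / 60 = 153.3 * 21.0 / 60 = 53.6550 Wh
DOD = E_used / E_total * 100 = 53.6550 / 4487.8 * 100
DOD = 1.1956 %

1.1956 %


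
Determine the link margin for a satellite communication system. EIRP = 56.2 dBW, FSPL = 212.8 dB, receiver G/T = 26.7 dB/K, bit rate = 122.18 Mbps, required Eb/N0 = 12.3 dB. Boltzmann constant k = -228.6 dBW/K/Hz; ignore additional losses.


C/N0 = EIRP - FSPL + G/T - k = 56.2 - 212.8 + 26.7 - (-228.6)
C/N0 = 98.7000 dB-Hz
R_b = 122.18 Mbps = 1.2218e+08 bps -> 10*log10(R_b) = 80.8700 dB-Hz
Eb/N0 = C/N0 - 10*log10(R_b) = 98.7000 - 80.8700 = 17.8300 dB
Margin = Eb/N0 - Eb/N0_req = 17.8300 - 12.3 = 5.5300 dB (link closes)

5.5300 dB


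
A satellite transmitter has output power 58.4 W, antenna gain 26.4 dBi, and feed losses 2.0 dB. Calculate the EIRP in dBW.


Pt = 58.4 W = 17.6641 dBW
EIRP = Pt_dBW + Gt - losses = 17.6641 + 26.4 - 2.0 = 42.0641 dBW

42.0641 dBW


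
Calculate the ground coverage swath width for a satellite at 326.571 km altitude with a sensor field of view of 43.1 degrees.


FOV = 43.1 deg = 0.7522369 rad
swath = 2 * alt * tan(FOV/2) = 2 * 326.571 * tan(0.3761185)
swath = 2 * 326.571 * 0.3949189
swath = 257.9381 km

257.9381 km


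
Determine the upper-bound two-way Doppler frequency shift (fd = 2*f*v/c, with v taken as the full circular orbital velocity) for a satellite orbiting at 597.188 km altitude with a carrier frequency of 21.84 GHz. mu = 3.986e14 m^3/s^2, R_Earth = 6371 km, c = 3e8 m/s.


r = 6.968188e+06 m
v = sqrt(mu/r) = 7563.2546 m/s (worst-case radial velocity)
f = 21.84 GHz = 2.184e+10 Hz
fd = 2*f*v/c = 2*2.184e+10*7563.2546/3.0e+08
fd = 1.1012099e+06 Hz

1.1012e+06 Hz


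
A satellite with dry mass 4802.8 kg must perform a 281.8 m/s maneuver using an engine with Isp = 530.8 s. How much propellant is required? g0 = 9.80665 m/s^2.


ve = Isp * g0 = 530.8 * 9.80665 = 5205.369820 m/s
mass ratio = exp(dv/ve) = exp(281.8/5205.369820) = 1.05562858
m_prop = m_dry * (mr - 1) = 4802.8 * (1.05562858 - 1)
m_prop = 267.1730 kg

267.1730 kg


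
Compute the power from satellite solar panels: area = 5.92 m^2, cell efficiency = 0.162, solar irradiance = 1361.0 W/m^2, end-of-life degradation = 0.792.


P = area * eta * S * degradation
P = 5.92 * 0.162 * 1361.0 * 0.792
P = 1033.7607 W

1033.7607 W


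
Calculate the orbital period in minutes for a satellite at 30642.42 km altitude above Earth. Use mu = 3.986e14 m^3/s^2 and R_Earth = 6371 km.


r = 37013.4200 km = 3.701342e+07 m
T = 2*pi*sqrt(r^3/mu) = 2*pi*sqrt(5.0708136e+22 / 3.986e14)
T = 70867.9784 s = 1181.1330 min

1181.1330 minutes


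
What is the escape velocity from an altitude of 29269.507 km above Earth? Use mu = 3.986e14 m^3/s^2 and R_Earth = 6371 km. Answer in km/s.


r = 6371.0 + 29269.507 = 35640.5070 km = 3.5640507e+07 m
v_esc = sqrt(2*mu/r) = sqrt(2*3.986e14 / 3.5640507e+07)
v_esc = 4729.4617 m/s = 4.7295 km/s

4.7295 km/s


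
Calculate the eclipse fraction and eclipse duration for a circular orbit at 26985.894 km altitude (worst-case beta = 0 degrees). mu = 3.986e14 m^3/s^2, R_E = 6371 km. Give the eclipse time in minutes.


r = 33356.8940 km
T = 1010.5048 min
Eclipse fraction = arcsin(R_E/r)/pi = arcsin(6371.0000/33356.8940)/pi
= arcsin(0.190995)/pi = 0.06117143
Eclipse duration = 0.06117143 * 1010.5048 = 61.8140 min

61.8140 minutes


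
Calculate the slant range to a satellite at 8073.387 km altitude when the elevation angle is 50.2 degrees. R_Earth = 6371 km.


h = 8073.387 km, el = 50.2 deg
d = -R_E*sin(el) + sqrt((R_E*sin(el))^2 + 2*R_E*h + h^2)
d = -6371.0000*sin(0.8761553) + sqrt((6371.0000*0.7682835)^2 + 2*6371.0000*8073.387 + 8073.387^2)
d = 8962.0005 km

8962.0005 km


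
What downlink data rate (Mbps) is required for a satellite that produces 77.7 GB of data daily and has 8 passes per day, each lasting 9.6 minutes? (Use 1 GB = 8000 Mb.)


total contact time = 8 * 9.6 * 60 = 4608.0000 s
data = 77.7 GB = 621600.0000 Mb
rate = 621600.0000 / 4608.0000 = 134.8958 Mbps

134.8958 Mbps


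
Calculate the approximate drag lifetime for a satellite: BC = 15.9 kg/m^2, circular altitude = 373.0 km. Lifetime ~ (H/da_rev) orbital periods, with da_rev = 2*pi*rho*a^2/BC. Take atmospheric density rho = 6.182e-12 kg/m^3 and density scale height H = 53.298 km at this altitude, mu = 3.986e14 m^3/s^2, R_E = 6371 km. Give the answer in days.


a = R_E + alt = 6744.0000 km = 6.744e+06 m
da_rev = 2*pi*rho*a^2/BC = 2*pi*6.182e-12*(6.744e+06)^2/15.9 = 111.108393 m per revolution
N = H/da_rev = 53298.0000 m / 111.108393 m = 479.6937 revolutions
P = 2*pi*sqrt(a^3/mu) = 5511.7253 s
lifetime = N*P = 479.6937 * 5511.7253 = 2.6439401e+06 s = 30.6012 days

30.6012 days


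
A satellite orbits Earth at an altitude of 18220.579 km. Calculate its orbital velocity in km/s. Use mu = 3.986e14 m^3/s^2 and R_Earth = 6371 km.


r = R_E + alt = 6371.0 + 18220.579 = 24591.5790 km = 2.4591579e+07 m
v = sqrt(mu/r) = sqrt(3.986e14 / 2.4591579e+07) = 4026.0155 m/s = 4.0260 km/s

4.0260 km/s


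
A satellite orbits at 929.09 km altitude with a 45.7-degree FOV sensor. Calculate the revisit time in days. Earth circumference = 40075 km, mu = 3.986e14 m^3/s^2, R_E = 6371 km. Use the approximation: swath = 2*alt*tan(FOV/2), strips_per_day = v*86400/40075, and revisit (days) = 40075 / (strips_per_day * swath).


swath = 2*929.09*tan(0.3988077) = 783.0158 km
v = sqrt(mu/r) = 7389.3211 m/s = 7.3893 km/s
strips/day = v*86400/40075 = 7.3893*86400/40075 = 15.9311
coverage/day = strips * swath = 15.9311 * 783.0158 = 12474.2732 km
revisit = 40075 / 12474.2732 = 3.2126 days

3.2126 days


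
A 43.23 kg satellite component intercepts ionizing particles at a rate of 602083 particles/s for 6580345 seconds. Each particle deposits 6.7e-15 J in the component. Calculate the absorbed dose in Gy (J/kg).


Total energy deposited = rate * time * E_per
  = 602083 * 6580345 * 6.7e-15 = 0.02654482 J
Dose = E_total / mass = 0.02654482 / 43.23
Dose = 6.1403708e-04 Gy

6.1404e-04 Gy


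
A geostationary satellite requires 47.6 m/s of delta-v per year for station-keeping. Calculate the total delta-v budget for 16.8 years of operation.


dV = rate * years = 47.6 * 16.8
dV = 799.6800 m/s

799.6800 m/s


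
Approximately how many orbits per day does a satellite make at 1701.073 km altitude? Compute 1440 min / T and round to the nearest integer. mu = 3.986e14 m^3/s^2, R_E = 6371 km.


r = 8.072073e+06 m
T = 2*pi*sqrt(r^3/mu) = 7217.5341 s = 120.2922 min
revs/day = 1440 / 120.2922 = 11.9708
Rounded: 12 revolutions per day

12 revolutions per day


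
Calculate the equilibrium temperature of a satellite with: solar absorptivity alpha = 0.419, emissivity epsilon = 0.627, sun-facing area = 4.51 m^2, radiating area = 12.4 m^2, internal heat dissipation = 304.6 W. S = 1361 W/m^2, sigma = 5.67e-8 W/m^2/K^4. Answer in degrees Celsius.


Numerator = alpha*S*A_sun + Q_int = 0.419*1361*4.51 + 304.6 = 2876.4681 W
Denominator = eps*sigma*A_rad = 0.627*5.67e-8*12.4 = 4.4083116e-07 W/K^4
T^4 = 6.5251016e+09 K^4
T = 284.2149 K = 11.0649 C

11.0649 degrees Celsius


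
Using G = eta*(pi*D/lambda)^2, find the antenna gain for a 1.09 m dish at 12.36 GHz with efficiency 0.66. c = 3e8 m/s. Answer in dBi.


lambda = c/f = 3e8 / 1.236e+10 = 0.02427184 m
G = eta*(pi*D/lambda)^2 = 0.66*(pi*1.09/0.02427184)^2
G = 13136.8460 (linear)
G = 10*log10(13136.8460) = 41.1849 dBi

41.1849 dBi


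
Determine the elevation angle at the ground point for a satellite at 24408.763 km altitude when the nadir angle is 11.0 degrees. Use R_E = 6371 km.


r = R_E + alt = 30779.7630 km
Law of sines in the satellite / Earth-center / ground-point triangle:
  sin(nadir)/R_E = sin(90 + el)/r  =>  cos(el) = (r/R_E)*sin(nadir)
cos(el) = (30779.7630 / 6371.0000) * sin(11.0 deg) = 0.921842
el = arccos(0.921842) = 22.8031 deg
(Earth-central angle = 90 - nadir - el = 56.1969 deg)

22.8031 degrees


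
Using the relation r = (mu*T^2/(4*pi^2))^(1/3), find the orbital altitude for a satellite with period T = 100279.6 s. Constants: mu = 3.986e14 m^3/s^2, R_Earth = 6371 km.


T = 100279.6 s
r = (mu*T^2/(4*pi^2))^(1/3) = (3.986e14 * 100279.6^2 / (4*pi^2))^(1/3)
r = 4.6651711e+07 m = 46651.7115 km
alt = r - R_E = 46651.7115 - 6371 = 40280.7115 km

40280.7115 km


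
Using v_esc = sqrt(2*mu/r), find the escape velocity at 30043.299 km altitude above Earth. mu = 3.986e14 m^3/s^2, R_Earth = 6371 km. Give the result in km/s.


r = 6371.0 + 30043.299 = 36414.2990 km = 3.6414299e+07 m
v_esc = sqrt(2*mu/r) = sqrt(2*3.986e14 / 3.6414299e+07)
v_esc = 4678.9421 m/s = 4.6789 km/s

4.6789 km/s


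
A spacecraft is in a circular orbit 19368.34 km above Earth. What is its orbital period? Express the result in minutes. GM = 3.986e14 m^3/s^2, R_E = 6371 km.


r = 25739.3400 km = 2.573934e+07 m
T = 2*pi*sqrt(r^3/mu) = 2*pi*sqrt(1.7052663e+22 / 3.986e14)
T = 41096.7361 s = 684.9456 min

684.9456 minutes


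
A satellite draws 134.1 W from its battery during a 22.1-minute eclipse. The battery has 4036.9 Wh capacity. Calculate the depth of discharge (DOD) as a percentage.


E_used = P * t / 60 = 134.1 * 22.1 / 60 = 49.3935 Wh
DOD = E_used / E_total * 100 = 49.3935 / 4036.9 * 100
DOD = 1.2236 %

1.2236 %


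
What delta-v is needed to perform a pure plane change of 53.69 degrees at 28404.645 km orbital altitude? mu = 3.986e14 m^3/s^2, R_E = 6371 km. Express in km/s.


r = 34775.6450 km = 3.4775645e+07 m
V = sqrt(mu/r) = 3385.5642 m/s
di = 53.69 deg = 0.9370673 rad
dV = 2*V*sin(di/2) = 2*3385.5642*sin(0.4685336)
dV = 3057.6956 m/s = 3.0577 km/s

3.0577 km/s


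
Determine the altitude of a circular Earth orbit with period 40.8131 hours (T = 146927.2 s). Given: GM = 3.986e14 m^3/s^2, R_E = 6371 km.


T = 146927.2 s
r = (mu*T^2/(4*pi^2))^(1/3) = (3.986e14 * 146927.2^2 / (4*pi^2))^(1/3)
r = 6.0181174e+07 m = 60181.1738 km
alt = r - R_E = 60181.1738 - 6371 = 53810.1738 km

53810.1738 km


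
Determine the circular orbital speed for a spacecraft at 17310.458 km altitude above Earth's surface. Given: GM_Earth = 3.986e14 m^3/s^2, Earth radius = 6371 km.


r = R_E + alt = 6371.0 + 17310.458 = 23681.4580 km = 2.3681458e+07 m
v = sqrt(mu/r) = sqrt(3.986e14 / 2.3681458e+07) = 4102.6496 m/s = 4.1026 km/s

4.1026 km/s


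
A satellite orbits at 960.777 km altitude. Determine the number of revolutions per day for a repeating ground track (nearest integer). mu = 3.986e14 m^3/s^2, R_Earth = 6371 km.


r = 7.331777e+06 m
T = 2*pi*sqrt(r^3/mu) = 6247.7708 s = 104.1295 min
revs/day = 1440 / 104.1295 = 13.8289
Rounded: 14 revolutions per day

14 revolutions per day


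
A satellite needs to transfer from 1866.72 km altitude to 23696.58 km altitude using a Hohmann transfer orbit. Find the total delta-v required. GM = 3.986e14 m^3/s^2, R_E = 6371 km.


r1 = 8237.7200 km = 8.23772e+06 m
r2 = 30067.5800 km = 3.006758e+07 m
dv1 = sqrt(mu/r1)*(sqrt(2*r2/(r1+r2)) - 1) = 1759.5640 m/s
dv2 = sqrt(mu/r2)*(1 - sqrt(2*r1/(r1+r2))) = 1253.1314 m/s
total dv = |dv1| + |dv2| = 1759.5640 + 1253.1314 = 3012.6954 m/s = 3.0127 km/s

3.0127 km/s


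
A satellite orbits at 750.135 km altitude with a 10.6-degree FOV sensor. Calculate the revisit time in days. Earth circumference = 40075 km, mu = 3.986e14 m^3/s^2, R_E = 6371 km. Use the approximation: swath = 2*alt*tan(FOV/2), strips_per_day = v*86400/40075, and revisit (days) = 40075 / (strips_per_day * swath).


swath = 2*750.135*tan(0.09250245) = 139.1758 km
v = sqrt(mu/r) = 7481.5923 m/s = 7.4816 km/s
strips/day = v*86400/40075 = 7.4816*86400/40075 = 16.1300
coverage/day = strips * swath = 16.1300 * 139.1758 = 2244.9057 km
revisit = 40075 / 2244.9057 = 17.8515 days

17.8515 days


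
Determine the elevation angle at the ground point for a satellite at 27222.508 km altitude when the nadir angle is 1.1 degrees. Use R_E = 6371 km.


r = R_E + alt = 33593.5080 km
Law of sines in the satellite / Earth-center / ground-point triangle:
  sin(nadir)/R_E = sin(90 + el)/r  =>  cos(el) = (r/R_E)*sin(nadir)
cos(el) = (33593.5080 / 6371.0000) * sin(1.1 deg) = 0.1012258
el = arccos(0.1012258) = 84.1902 deg
(Earth-central angle = 90 - nadir - el = 4.7098 deg)

84.1902 degrees


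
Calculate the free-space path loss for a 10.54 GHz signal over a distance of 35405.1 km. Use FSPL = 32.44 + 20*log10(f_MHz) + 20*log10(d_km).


f = 10.54 GHz = 10540.0000 MHz
d = 35405.1 km
FSPL = 32.44 + 20*log10(10540.0000) + 20*log10(35405.1)
FSPL = 32.44 + 80.4568 + 90.9813
FSPL = 203.8781 dB

203.8781 dB


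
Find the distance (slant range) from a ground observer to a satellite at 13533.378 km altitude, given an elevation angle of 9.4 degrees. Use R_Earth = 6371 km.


h = 13533.378 km, el = 9.4 deg
d = -R_E*sin(el) + sqrt((R_E*sin(el))^2 + 2*R_E*h + h^2)
d = -6371.0000*sin(0.1640609) + sqrt((6371.0000*0.163326)^2 + 2*6371.0000*13533.378 + 13533.378^2)
d = 17845.3542 km

17845.3542 km
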